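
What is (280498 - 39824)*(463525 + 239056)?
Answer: 169092979594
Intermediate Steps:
(280498 - 39824)*(463525 + 239056) = 240674*702581 = 169092979594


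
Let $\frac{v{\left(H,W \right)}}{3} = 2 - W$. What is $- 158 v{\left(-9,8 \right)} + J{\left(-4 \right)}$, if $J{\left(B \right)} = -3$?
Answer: $2841$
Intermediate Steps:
$v{\left(H,W \right)} = 6 - 3 W$ ($v{\left(H,W \right)} = 3 \left(2 - W\right) = 6 - 3 W$)
$- 158 v{\left(-9,8 \right)} + J{\left(-4 \right)} = - 158 \left(6 - 24\right) - 3 = \left(-158\right) \left(-18\right) - 3 = 2844 - 3 = 2841$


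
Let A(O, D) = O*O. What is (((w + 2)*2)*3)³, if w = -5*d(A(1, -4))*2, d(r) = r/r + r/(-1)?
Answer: 1728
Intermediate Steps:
A(O, D) = O²
d(r) = 1 - r (d(r) = 1 + r*(-1) = 1 - r)
w = 0 (w = -5*(1 - 1*1²)*2 = -5*(1 - 1*1)*2 = -5*(1 - 1)*2 = -5*0*2 = 0*2 = 0)
(((w + 2)*2)*3)³ = (((0 + 2)*2)*3)³ = ((2*2)*3)³ = (4*3)³ = 12³ = 1728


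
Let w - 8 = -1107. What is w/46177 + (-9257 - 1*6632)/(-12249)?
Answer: 720244702/565622073 ≈ 1.2734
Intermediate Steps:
w = -1099 (w = 8 - 1107 = -1099)
w/46177 + (-9257 - 1*6632)/(-12249) = -1099/46177 + (-9257 - 1*6632)/(-12249) = -1099*1/46177 + (-9257 - 6632)*(-1/12249) = -1099/46177 - 15889*(-1/12249) = -1099/46177 + 15889/12249 = 720244702/565622073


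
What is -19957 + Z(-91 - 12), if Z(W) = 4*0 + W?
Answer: -20060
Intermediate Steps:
Z(W) = W (Z(W) = 0 + W = W)
-19957 + Z(-91 - 12) = -19957 + (-91 - 12) = -19957 - 103 = -20060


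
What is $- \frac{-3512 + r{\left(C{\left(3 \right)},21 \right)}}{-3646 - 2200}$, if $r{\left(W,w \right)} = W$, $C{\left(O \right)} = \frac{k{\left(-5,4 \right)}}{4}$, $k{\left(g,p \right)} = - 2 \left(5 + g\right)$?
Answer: $- \frac{1756}{2923} \approx -0.60075$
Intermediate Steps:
$k{\left(g,p \right)} = -10 - 2 g$
$C{\left(O \right)} = 0$ ($C{\left(O \right)} = \frac{-10 - -10}{4} = \left(-10 + 10\right) \frac{1}{4} = 0 \cdot \frac{1}{4} = 0$)
$- \frac{-3512 + r{\left(C{\left(3 \right)},21 \right)}}{-3646 - 2200} = - \frac{-3512 + 0}{-3646 - 2200} = - \frac{-3512}{-5846} = - \frac{\left(-3512\right) \left(-1\right)}{5846} = \left(-1\right) \frac{1756}{2923} = - \frac{1756}{2923}$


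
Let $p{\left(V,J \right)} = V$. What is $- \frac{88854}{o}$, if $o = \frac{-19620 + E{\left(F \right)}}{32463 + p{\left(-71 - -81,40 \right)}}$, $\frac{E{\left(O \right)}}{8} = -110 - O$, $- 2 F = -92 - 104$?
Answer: $\frac{1442677971}{10642} \approx 1.3556 \cdot 10^{5}$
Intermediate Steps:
$F = 98$ ($F = - \frac{-92 - 104}{2} = \left(- \frac{1}{2}\right) \left(-196\right) = 98$)
$E{\left(O \right)} = -880 - 8 O$ ($E{\left(O \right)} = 8 \left(-110 - O\right) = -880 - 8 O$)
$o = - \frac{21284}{32473}$ ($o = \frac{-19620 - 1664}{32463 - -10} = \frac{-19620 - 1664}{32463 + \left(-71 + 81\right)} = \frac{-19620 - 1664}{32463 + 10} = - \frac{21284}{32473} \approx -0.65544$)
$- \frac{88854}{o} = - \frac{88854}{- \frac{21284}{32473}} = \left(-88854\right) \left(- \frac{32473}{21284}\right) = \frac{1442677971}{10642}$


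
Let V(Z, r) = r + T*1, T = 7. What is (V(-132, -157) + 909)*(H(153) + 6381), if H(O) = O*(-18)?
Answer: 2752893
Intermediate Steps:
V(Z, r) = 7 + r (V(Z, r) = r + 7*1 = r + 7 = 7 + r)
H(O) = -18*O
(V(-132, -157) + 909)*(H(153) + 6381) = ((7 - 157) + 909)*(-18*153 + 6381) = (-150 + 909)*(-2754 + 6381) = 759*3627 = 2752893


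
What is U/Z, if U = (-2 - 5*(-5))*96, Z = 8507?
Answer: 2208/8507 ≈ 0.25955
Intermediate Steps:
U = 2208 (U = (-2 + 25)*96 = 23*96 = 2208)
U/Z = 2208/8507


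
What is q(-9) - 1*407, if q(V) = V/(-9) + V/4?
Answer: -1633/4 ≈ -408.25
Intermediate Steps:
q(V) = 5*V/36 (q(V) = V*(-⅑) + V*(¼) = -V/9 + V/4 = 5*V/36)
q(-9) - 1*407 = (5/36)*(-9) - 1*407 = -5/4 - 407 = -1633/4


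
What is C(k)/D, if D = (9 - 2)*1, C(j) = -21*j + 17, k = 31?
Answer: -634/7 ≈ -90.571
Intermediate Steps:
C(j) = 17 - 21*j
D = 7 (D = 7*1 = 7)
C(k)/D = (17 - 21*31)/7 = (17 - 651)*(1/7) = -634*1/7 = -634/7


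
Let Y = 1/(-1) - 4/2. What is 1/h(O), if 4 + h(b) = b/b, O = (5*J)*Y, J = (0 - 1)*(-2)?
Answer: -⅓ ≈ -0.33333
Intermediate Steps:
Y = -3 (Y = 1*(-1) - 4*½ = -1 - 2 = -3)
J = 2 (J = -1*(-2) = 2)
O = -30 (O = (5*2)*(-3) = 10*(-3) = -30)
h(b) = -3 (h(b) = -4 + b/b = -4 + 1 = -3)
1/h(O) = 1/(-3) = -⅓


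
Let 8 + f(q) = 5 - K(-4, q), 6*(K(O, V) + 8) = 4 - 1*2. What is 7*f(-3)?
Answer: 98/3 ≈ 32.667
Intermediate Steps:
K(O, V) = -23/3 (K(O, V) = -8 + (4 - 1*2)/6 = -8 + (4 - 2)/6 = -8 + (⅙)*2 = -8 + ⅓ = -23/3)
f(q) = 14/3 (f(q) = -8 + (5 - 1*(-23/3)) = -8 + (5 + 23/3) = -8 + 38/3 = 14/3)
7*f(-3) = 7*(14/3) = 98/3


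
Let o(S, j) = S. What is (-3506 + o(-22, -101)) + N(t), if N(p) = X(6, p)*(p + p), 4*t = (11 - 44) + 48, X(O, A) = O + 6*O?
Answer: -3213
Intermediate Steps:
X(O, A) = 7*O
t = 15/4 (t = ((11 - 44) + 48)/4 = (-33 + 48)/4 = (1/4)*15 = 15/4 ≈ 3.7500)
N(p) = 84*p (N(p) = (7*6)*(p + p) = 42*(2*p) = 84*p)
(-3506 + o(-22, -101)) + N(t) = (-3506 - 22) + 84*(15/4) = -3528 + 315 = -3213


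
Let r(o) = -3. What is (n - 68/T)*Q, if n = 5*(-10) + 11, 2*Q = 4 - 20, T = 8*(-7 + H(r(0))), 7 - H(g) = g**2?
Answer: 2740/9 ≈ 304.44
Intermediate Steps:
H(g) = 7 - g**2
T = -72 (T = 8*(-7 + (7 - 1*(-3)**2)) = 8*(-7 + (7 - 1*9)) = 8*(-7 + (7 - 9)) = 8*(-7 - 2) = 8*(-9) = -72)
Q = -8 (Q = (4 - 20)/2 = (1/2)*(-16) = -8)
n = -39 (n = -50 + 11 = -39)
(n - 68/T)*Q = (-39 - 68/(-72))*(-8) = (-39 - 68*(-1)/72)*(-8) = (-39 - 1*(-17/18))*(-8) = (-39 + 17/18)*(-8) = -685/18*(-8) = 2740/9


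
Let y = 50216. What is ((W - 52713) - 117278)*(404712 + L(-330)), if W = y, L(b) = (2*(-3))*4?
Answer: -48471505200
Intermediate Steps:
L(b) = -24 (L(b) = -6*4 = -24)
W = 50216
((W - 52713) - 117278)*(404712 + L(-330)) = ((50216 - 52713) - 117278)*(404712 - 24) = (-2497 - 117278)*404688 = -119775*404688 = -48471505200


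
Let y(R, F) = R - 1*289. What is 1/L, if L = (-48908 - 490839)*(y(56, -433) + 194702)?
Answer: -1/104964059343 ≈ -9.5271e-12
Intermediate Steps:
y(R, F) = -289 + R (y(R, F) = R - 289 = -289 + R)
L = -104964059343 (L = (-48908 - 490839)*((-289 + 56) + 194702) = -539747*(-233 + 194702) = -539747*194469 = -104964059343)
1/L = 1/(-104964059343) = -1/104964059343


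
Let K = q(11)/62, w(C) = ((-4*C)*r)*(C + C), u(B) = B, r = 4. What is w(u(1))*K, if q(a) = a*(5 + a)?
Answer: -2816/31 ≈ -90.839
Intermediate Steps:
w(C) = -32*C² (w(C) = (-4*C*4)*(C + C) = (-16*C)*(2*C) = -32*C²)
K = 88/31 (K = (11*(5 + 11))/62 = (11*16)*(1/62) = 176*(1/62) = 88/31 ≈ 2.8387)
w(u(1))*K = -32*1²*(88/31) = -32*1*(88/31) = -32*88/31 = -2816/31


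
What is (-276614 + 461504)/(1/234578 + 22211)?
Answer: 43371126420/5210211959 ≈ 8.3242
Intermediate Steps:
(-276614 + 461504)/(1/234578 + 22211) = 184890/(1/234578 + 22211) = 184890/(5210211959/234578) = 184890*(234578/5210211959) = 43371126420/5210211959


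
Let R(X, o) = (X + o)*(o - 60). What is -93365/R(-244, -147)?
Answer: -93365/80937 ≈ -1.1536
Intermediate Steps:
R(X, o) = (-60 + o)*(X + o) (R(X, o) = (X + o)*(-60 + o) = (-60 + o)*(X + o))
-93365/R(-244, -147) = -93365/((-147)² - 60*(-244) - 60*(-147) - 244*(-147)) = -93365/(21609 + 14640 + 8820 + 35868) = -93365/80937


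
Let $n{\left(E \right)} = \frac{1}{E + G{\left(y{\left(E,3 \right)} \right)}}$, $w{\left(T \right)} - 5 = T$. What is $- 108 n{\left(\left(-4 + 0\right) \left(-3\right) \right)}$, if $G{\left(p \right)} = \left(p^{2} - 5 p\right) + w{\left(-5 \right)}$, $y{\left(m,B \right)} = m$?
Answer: $- \frac{9}{8} \approx -1.125$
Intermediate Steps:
$w{\left(T \right)} = 5 + T$
$G{\left(p \right)} = p^{2} - 5 p$ ($G{\left(p \right)} = \left(p^{2} - 5 p\right) + \left(5 - 5\right) = \left(p^{2} - 5 p\right) + 0 = p^{2} - 5 p$)
$n{\left(E \right)} = \frac{1}{E + E \left(-5 + E\right)}$
$- 108 n{\left(\left(-4 + 0\right) \left(-3\right) \right)} = - 108 \frac{1}{\left(-4 + 0\right) \left(-3\right) \left(-4 + \left(-4 + 0\right) \left(-3\right)\right)} = - 108 \frac{1}{\left(-4\right) \left(-3\right) \left(-4 - -12\right)} = - 108 \frac{1}{12 \left(-4 + 12\right)} = - 108 \frac{1}{12 \cdot 8} = - 108 \cdot \frac{1}{12} \cdot \frac{1}{8} = \left(-108\right) \frac{1}{96} = - \frac{9}{8}$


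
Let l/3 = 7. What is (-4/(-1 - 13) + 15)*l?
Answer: 321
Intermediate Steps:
l = 21 (l = 3*7 = 21)
(-4/(-1 - 13) + 15)*l = (-4/(-1 - 13) + 15)*21 = (-4/(-14) + 15)*21 = (-4*(-1/14) + 15)*21 = (2/7 + 15)*21 = (107/7)*21 = 321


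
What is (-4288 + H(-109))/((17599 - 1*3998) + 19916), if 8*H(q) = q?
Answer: -34413/268136 ≈ -0.12834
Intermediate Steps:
H(q) = q/8
(-4288 + H(-109))/((17599 - 1*3998) + 19916) = (-4288 + (⅛)*(-109))/((17599 - 1*3998) + 19916) = (-4288 - 109/8)/((17599 - 3998) + 19916) = -34413/(8*(13601 + 19916)) = -34413/8/33517 = -34413/8*1/33517 = -34413/268136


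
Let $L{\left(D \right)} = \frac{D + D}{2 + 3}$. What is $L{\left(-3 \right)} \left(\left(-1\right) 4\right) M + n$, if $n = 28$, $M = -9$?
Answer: $- \frac{76}{5} \approx -15.2$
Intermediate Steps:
$L{\left(D \right)} = \frac{2 D}{5}$
$L{\left(-3 \right)} \left(\left(-1\right) 4\right) M + n = \frac{2}{5} \left(-3\right) \left(\left(-1\right) 4\right) \left(-9\right) + 28 = \left(- \frac{6}{5}\right) \left(-4\right) \left(-9\right) + 28 = \frac{24}{5} \left(-9\right) + 28 = - \frac{216}{5} + 28 = - \frac{76}{5}$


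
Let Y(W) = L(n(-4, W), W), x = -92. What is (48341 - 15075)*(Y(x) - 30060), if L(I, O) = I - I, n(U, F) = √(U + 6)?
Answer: -999975960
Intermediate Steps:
n(U, F) = √(6 + U)
L(I, O) = 0
Y(W) = 0
(48341 - 15075)*(Y(x) - 30060) = (48341 - 15075)*(0 - 30060) = 33266*(-30060) = -999975960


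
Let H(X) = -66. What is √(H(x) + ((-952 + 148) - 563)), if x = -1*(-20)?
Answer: I*√1433 ≈ 37.855*I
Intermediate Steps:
x = 20
√(H(x) + ((-952 + 148) - 563)) = √(-66 + ((-952 + 148) - 563)) = √(-66 + (-804 - 563)) = √(-66 - 1367) = √(-1433) = I*√1433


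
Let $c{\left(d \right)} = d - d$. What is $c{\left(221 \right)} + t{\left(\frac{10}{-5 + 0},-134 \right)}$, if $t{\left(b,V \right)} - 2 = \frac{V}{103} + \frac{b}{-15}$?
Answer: $\frac{1286}{1545} \approx 0.83236$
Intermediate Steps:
$c{\left(d \right)} = 0$
$t{\left(b,V \right)} = 2 - \frac{b}{15} + \frac{V}{103}$ ($t{\left(b,V \right)} = 2 + \left(\frac{V}{103} + \frac{b}{-15}\right) = 2 + \left(V \frac{1}{103} + b \left(- \frac{1}{15}\right)\right) = 2 + \left(\frac{V}{103} - \frac{b}{15}\right) = 2 + \left(- \frac{b}{15} + \frac{V}{103}\right) = 2 - \frac{b}{15} + \frac{V}{103}$)
$c{\left(221 \right)} + t{\left(\frac{10}{-5 + 0},-134 \right)} = 0 + \left(2 - \frac{10 \frac{1}{-5 + 0}}{15} + \frac{1}{103} \left(-134\right)\right) = 0 - \left(- \frac{72}{103} + \frac{1}{15} \cdot 10 \frac{1}{-5}\right) = 0 - \left(- \frac{72}{103} + \frac{1}{15} \cdot 10 \left(- \frac{1}{5}\right)\right) = 0 - - \frac{1286}{1545} = 0 + \left(2 + \frac{2}{15} - \frac{134}{103}\right) = 0 + \frac{1286}{1545} = \frac{1286}{1545}$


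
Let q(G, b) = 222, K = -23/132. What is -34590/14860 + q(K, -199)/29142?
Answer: -16745381/7217502 ≈ -2.3201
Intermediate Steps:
K = -23/132 (K = -23*1/132 = -23/132 ≈ -0.17424)
-34590/14860 + q(K, -199)/29142 = -34590/14860 + 222/29142 = -34590*1/14860 + 222*(1/29142) = -3459/1486 + 37/4857 = -16745381/7217502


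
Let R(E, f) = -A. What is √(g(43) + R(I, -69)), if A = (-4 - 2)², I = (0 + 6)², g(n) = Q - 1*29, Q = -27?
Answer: 2*I*√23 ≈ 9.5917*I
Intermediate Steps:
g(n) = -56 (g(n) = -27 - 1*29 = -27 - 29 = -56)
I = 36 (I = 6² = 36)
A = 36 (A = (-6)² = 36)
R(E, f) = -36 (R(E, f) = -1*36 = -36)
√(g(43) + R(I, -69)) = √(-56 - 36) = √(-92) = 2*I*√23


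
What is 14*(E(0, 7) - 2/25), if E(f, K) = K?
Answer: 2422/25 ≈ 96.880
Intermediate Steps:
14*(E(0, 7) - 2/25) = 14*(7 - 2/25) = 14*(173/25) = 2422/25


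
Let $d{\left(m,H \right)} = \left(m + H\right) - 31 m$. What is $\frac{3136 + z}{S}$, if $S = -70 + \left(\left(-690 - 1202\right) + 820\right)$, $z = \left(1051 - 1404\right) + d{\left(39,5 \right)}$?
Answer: $- \frac{809}{571} \approx -1.4168$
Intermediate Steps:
$d{\left(m,H \right)} = H - 30 m$ ($d{\left(m,H \right)} = \left(H + m\right) - 31 m = H - 30 m$)
$z = -1518$ ($z = \left(1051 - 1404\right) + \left(5 - 1170\right) = -353 + \left(5 - 1170\right) = -353 - 1165 = -1518$)
$S = -1142$ ($S = -70 + \left(-1892 + 820\right) = -70 - 1072 = -1142$)
$\frac{3136 + z}{S} = \frac{3136 - 1518}{-1142} = 1618 \left(- \frac{1}{1142}\right) = - \frac{809}{571}$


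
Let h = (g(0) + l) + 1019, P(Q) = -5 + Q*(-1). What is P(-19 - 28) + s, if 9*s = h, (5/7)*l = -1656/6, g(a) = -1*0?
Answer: 5053/45 ≈ 112.29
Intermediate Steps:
P(Q) = -5 - Q
g(a) = 0
l = -1932/5 (l = 7*(-1656/6)/5 = 7*(-184*3/2)/5 = (7/5)*(-276) = -1932/5 ≈ -386.40)
h = 3163/5 (h = (0 - 1932/5) + 1019 = -1932/5 + 1019 = 3163/5 ≈ 632.60)
s = 3163/45 (s = (1/9)*(3163/5) = 3163/45 ≈ 70.289)
P(-19 - 28) + s = (-5 - (-19 - 28)) + 3163/45 = (-5 - 1*(-47)) + 3163/45 = (-5 + 47) + 3163/45 = 42 + 3163/45 = 5053/45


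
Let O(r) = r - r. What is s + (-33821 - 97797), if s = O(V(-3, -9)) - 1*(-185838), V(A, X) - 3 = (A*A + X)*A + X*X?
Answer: 54220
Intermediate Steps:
V(A, X) = 3 + X² + A*(X + A²) (V(A, X) = 3 + ((A*A + X)*A + X*X) = 3 + ((A² + X)*A + X²) = 3 + ((X + A²)*A + X²) = 3 + (A*(X + A²) + X²) = 3 + (X² + A*(X + A²)) = 3 + X² + A*(X + A²))
O(r) = 0
s = 185838 (s = 0 - 1*(-185838) = 0 + 185838 = 185838)
s + (-33821 - 97797) = 185838 + (-33821 - 97797) = 185838 - 131618 = 54220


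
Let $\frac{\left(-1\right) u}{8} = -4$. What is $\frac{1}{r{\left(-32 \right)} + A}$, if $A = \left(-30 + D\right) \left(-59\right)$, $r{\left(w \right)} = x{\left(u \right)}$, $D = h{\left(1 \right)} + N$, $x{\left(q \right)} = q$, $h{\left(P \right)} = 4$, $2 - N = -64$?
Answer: $- \frac{1}{2328} \approx -0.00042955$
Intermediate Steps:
$N = 66$ ($N = 2 - -64 = 2 + 64 = 66$)
$u = 32$ ($u = \left(-8\right) \left(-4\right) = 32$)
$D = 70$ ($D = 4 + 66 = 70$)
$r{\left(w \right)} = 32$
$A = -2360$ ($A = \left(-30 + 70\right) \left(-59\right) = 40 \left(-59\right) = -2360$)
$\frac{1}{r{\left(-32 \right)} + A} = \frac{1}{32 - 2360} = \frac{1}{-2328} = - \frac{1}{2328}$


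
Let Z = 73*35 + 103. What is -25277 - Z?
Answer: -27935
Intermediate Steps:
Z = 2658 (Z = 2555 + 103 = 2658)
-25277 - Z = -25277 - 1*2658 = -25277 - 2658 = -27935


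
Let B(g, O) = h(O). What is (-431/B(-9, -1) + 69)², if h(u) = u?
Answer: 250000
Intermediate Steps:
B(g, O) = O
(-431/B(-9, -1) + 69)² = (-431/(-1) + 69)² = (-431*(-1) + 69)² = (431 + 69)² = 500² = 250000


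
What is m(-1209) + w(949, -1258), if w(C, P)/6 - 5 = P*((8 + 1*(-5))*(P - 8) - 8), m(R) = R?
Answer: 28726509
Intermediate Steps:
w(C, P) = 30 + 6*P*(-32 + 3*P) (w(C, P) = 30 + 6*(P*((8 + 1*(-5))*(P - 8) - 8)) = 30 + 6*(P*((8 - 5)*(-8 + P) - 8)) = 30 + 6*(P*(3*(-8 + P) - 8)) = 30 + 6*(P*((-24 + 3*P) - 8)) = 30 + 6*(P*(-32 + 3*P)) = 30 + 6*P*(-32 + 3*P))
m(-1209) + w(949, -1258) = -1209 + (30 - 192*(-1258) + 18*(-1258)²) = -1209 + (30 + 241536 + 18*1582564) = -1209 + (30 + 241536 + 28486152) = -1209 + 28727718 = 28726509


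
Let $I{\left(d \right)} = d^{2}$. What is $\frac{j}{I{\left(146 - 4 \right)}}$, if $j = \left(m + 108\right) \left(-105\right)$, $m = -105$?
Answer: $- \frac{315}{20164} \approx -0.015622$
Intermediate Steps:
$j = -315$ ($j = \left(-105 + 108\right) \left(-105\right) = 3 \left(-105\right) = -315$)
$\frac{j}{I{\left(146 - 4 \right)}} = - \frac{315}{\left(146 - 4\right)^{2}} = - \frac{315}{142^{2}} = - \frac{315}{20164}$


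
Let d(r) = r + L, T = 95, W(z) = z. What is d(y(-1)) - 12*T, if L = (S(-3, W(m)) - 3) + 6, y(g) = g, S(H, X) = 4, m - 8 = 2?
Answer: -1134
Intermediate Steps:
m = 10 (m = 8 + 2 = 10)
L = 7 (L = (4 - 3) + 6 = 1 + 6 = 7)
d(r) = 7 + r (d(r) = r + 7 = 7 + r)
d(y(-1)) - 12*T = (7 - 1) - 12*95 = 6 - 1140 = -1134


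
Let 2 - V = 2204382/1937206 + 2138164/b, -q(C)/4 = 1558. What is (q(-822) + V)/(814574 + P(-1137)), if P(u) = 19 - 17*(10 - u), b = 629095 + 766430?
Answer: -8424760607972417/1074736273464073050 ≈ -0.0078389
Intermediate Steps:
q(C) = -6232 (q(C) = -4*1558 = -6232)
b = 1395525
P(u) = -151 + 17*u (P(u) = 19 + (-170 + 17*u) = -151 + 17*u)
V = -905747757017/1351709701575 (V = 2 - (2204382/1937206 + 2138164/1395525) = 2 - (2204382*(1/1937206) + 2138164*(1/1395525)) = 2 - (1102191/968603 + 2138164/1395525) = 2 - 1*3609167160167/1351709701575 = 2 - 3609167160167/1351709701575 = -905747757017/1351709701575 ≈ -0.67008)
(q(-822) + V)/(814574 + P(-1137)) = (-6232 - 905747757017/1351709701575)/(814574 + (-151 + 17*(-1137))) = -8424760607972417/(1351709701575*(814574 + (-151 - 19329))) = -8424760607972417/(1351709701575*(814574 - 19480)) = -8424760607972417/1351709701575/795094 = -8424760607972417/1351709701575*1/795094 = -8424760607972417/1074736273464073050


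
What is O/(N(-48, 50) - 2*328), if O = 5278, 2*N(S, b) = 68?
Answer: -2639/311 ≈ -8.4855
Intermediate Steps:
N(S, b) = 34 (N(S, b) = (1/2)*68 = 34)
O/(N(-48, 50) - 2*328) = 5278/(34 - 2*328) = 5278/(34 - 1*656) = 5278/(34 - 656) = 5278/(-622) = 5278*(-1/622) = -2639/311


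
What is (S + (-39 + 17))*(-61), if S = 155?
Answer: -8113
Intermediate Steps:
(S + (-39 + 17))*(-61) = (155 + (-39 + 17))*(-61) = (155 - 22)*(-61) = 133*(-61) = -8113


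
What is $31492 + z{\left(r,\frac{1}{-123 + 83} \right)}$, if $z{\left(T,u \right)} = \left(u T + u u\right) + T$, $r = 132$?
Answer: $\frac{50593121}{1600} \approx 31621.0$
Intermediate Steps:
$z{\left(T,u \right)} = T + u^{2} + T u$ ($z{\left(T,u \right)} = \left(T u + u^{2}\right) + T = \left(u^{2} + T u\right) + T = T + u^{2} + T u$)
$31492 + z{\left(r,\frac{1}{-123 + 83} \right)} = 31492 + \left(132 + \left(\frac{1}{-123 + 83}\right)^{2} + \frac{132}{-123 + 83}\right) = 31492 + \left(132 + \left(\frac{1}{-40}\right)^{2} + \frac{132}{-40}\right) = 31492 + \left(132 + \left(- \frac{1}{40}\right)^{2} + 132 \left(- \frac{1}{40}\right)\right) = 31492 + \left(132 + \frac{1}{1600} - \frac{33}{10}\right) = 31492 + \frac{205921}{1600} = \frac{50593121}{1600}$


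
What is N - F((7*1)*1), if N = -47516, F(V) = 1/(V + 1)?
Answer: -380129/8 ≈ -47516.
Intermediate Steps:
F(V) = 1/(1 + V)
N - F((7*1)*1) = -47516 - 1/(1 + (7*1)*1) = -47516 - 1/(1 + 7*1) = -47516 - 1/(1 + 7) = -47516 - 1/8 = -47516 - 1*⅛ = -47516 - ⅛ = -380129/8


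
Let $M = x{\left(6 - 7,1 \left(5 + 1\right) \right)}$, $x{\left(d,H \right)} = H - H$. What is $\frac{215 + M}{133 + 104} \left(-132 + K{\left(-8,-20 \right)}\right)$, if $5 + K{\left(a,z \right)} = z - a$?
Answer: $- \frac{32035}{237} \approx -135.17$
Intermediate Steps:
$K{\left(a,z \right)} = -5 + z - a$ ($K{\left(a,z \right)} = -5 - \left(a - z\right) = -5 + z - a$)
$x{\left(d,H \right)} = 0$
$M = 0$
$\frac{215 + M}{133 + 104} \left(-132 + K{\left(-8,-20 \right)}\right) = \frac{215 + 0}{133 + 104} \left(-132 - 17\right) = \frac{215}{237} \left(-132 - 17\right) = 215 \cdot \frac{1}{237} \left(-132 - 17\right) = \frac{215}{237} \left(-149\right) = - \frac{32035}{237}$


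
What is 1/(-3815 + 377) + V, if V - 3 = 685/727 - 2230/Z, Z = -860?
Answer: 351173491/53737659 ≈ 6.5350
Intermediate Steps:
V = 408597/62522 (V = 3 + (685/727 - 2230/(-860)) = 3 + (685*(1/727) - 2230*(-1/860)) = 3 + (685/727 + 223/86) = 3 + 221031/62522 = 408597/62522 ≈ 6.5352)
1/(-3815 + 377) + V = 1/(-3815 + 377) + 408597/62522 = 1/(-3438) + 408597/62522 = -1/3438 + 408597/62522 = 351173491/53737659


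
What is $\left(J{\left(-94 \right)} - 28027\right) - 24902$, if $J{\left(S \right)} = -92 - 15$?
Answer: $-53036$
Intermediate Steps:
$J{\left(S \right)} = -107$
$\left(J{\left(-94 \right)} - 28027\right) - 24902 = \left(-107 - 28027\right) - 24902 = -28134 - 24902 = -53036$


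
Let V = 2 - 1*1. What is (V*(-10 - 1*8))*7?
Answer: -126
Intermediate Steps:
V = 1 (V = 2 - 1 = 1)
(V*(-10 - 1*8))*7 = (1*(-10 - 1*8))*7 = (1*(-10 - 8))*7 = (1*(-18))*7 = -18*7 = -126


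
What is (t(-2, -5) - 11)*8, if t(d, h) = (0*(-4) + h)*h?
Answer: 112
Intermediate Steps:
t(d, h) = h² (t(d, h) = (0 + h)*h = h*h = h²)
(t(-2, -5) - 11)*8 = ((-5)² - 11)*8 = (25 - 11)*8 = 14*8 = 112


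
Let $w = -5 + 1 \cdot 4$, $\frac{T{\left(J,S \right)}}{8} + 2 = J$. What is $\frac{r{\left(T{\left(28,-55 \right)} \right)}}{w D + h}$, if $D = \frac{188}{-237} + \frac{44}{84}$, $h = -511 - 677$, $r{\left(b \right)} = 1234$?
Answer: $- \frac{682402}{656815} \approx -1.039$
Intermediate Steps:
$T{\left(J,S \right)} = -16 + 8 J$
$h = -1188$ ($h = -511 - 677 = -1188$)
$D = - \frac{149}{553}$ ($D = 188 \left(- \frac{1}{237}\right) + 44 \cdot \frac{1}{84} = - \frac{188}{237} + \frac{11}{21} = - \frac{149}{553} \approx -0.26944$)
$w = -1$ ($w = -5 + 4 = -1$)
$\frac{r{\left(T{\left(28,-55 \right)} \right)}}{w D + h} = \frac{1234}{\left(-1\right) \left(- \frac{149}{553}\right) - 1188} = \frac{1234}{\frac{149}{553} - 1188} = \frac{1234}{- \frac{656815}{553}} = 1234 \left(- \frac{553}{656815}\right) = - \frac{682402}{656815}$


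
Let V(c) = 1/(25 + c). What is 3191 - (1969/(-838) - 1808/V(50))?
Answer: 116308827/838 ≈ 1.3879e+5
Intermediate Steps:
3191 - (1969/(-838) - 1808/V(50)) = 3191 - (1969/(-838) - 1808/(1/(25 + 50))) = 3191 - (1969*(-1/838) - 1808/(1/75)) = 3191 - (-1969/838 - 1808/1/75) = 3191 - (-1969/838 - 1808*75) = 3191 - (-1969/838 - 135600) = 3191 - 1*(-113634769/838) = 3191 + 113634769/838 = 116308827/838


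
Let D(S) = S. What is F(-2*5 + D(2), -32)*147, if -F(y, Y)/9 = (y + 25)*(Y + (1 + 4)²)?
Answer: 157437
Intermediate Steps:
F(y, Y) = -9*(25 + Y)*(25 + y) (F(y, Y) = -9*(y + 25)*(Y + (1 + 4)²) = -9*(25 + y)*(Y + 5²) = -9*(25 + y)*(Y + 25) = -9*(25 + y)*(25 + Y) = -9*(25 + Y)*(25 + y))
F(-2*5 + D(2), -32)*147 = (-5625 - 225*(-32) - 225*(-2*5 + 2) - 9*(-32)*(-2*5 + 2))*147 = (-5625 + 7200 - 225*(-10 + 2) - 9*(-32)*(-10 + 2))*147 = (-5625 + 7200 - 225*(-8) - 9*(-32)*(-8))*147 = (-5625 + 7200 + 1800 - 2304)*147 = 1071*147 = 157437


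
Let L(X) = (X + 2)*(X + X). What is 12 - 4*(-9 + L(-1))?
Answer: 56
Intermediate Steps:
L(X) = 2*X*(2 + X) (L(X) = (2 + X)*(2*X) = 2*X*(2 + X))
12 - 4*(-9 + L(-1)) = 12 - 4*(-9 + 2*(-1)*(2 - 1)) = 12 - 4*(-9 + 2*(-1)*1) = 12 - 4*(-9 - 2) = 12 - 4*(-11) = 12 + 44 = 56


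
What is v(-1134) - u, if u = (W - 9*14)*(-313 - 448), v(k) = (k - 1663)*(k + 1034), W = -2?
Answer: 182292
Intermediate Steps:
v(k) = (-1663 + k)*(1034 + k)
u = 97408 (u = (-2 - 9*14)*(-313 - 448) = (-2 - 126)*(-761) = -128*(-761) = 97408)
v(-1134) - u = (-1719542 + (-1134)² - 629*(-1134)) - 1*97408 = (-1719542 + 1285956 + 713286) - 97408 = 279700 - 97408 = 182292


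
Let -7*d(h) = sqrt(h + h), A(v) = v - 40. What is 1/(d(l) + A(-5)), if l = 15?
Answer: -147/6613 + 7*sqrt(30)/99195 ≈ -0.021842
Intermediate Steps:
A(v) = -40 + v
d(h) = -sqrt(2)*sqrt(h)/7 (d(h) = -sqrt(h + h)/7 = -sqrt(2)*sqrt(h)/7)
1/(d(l) + A(-5)) = 1/(-sqrt(2)*sqrt(15)/7 + (-40 - 5)) = 1/(-sqrt(30)/7 - 45) = 1/(-45 - sqrt(30)/7)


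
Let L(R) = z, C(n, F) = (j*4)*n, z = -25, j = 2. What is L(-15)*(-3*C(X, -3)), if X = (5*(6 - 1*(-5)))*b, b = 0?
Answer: 0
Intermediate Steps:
X = 0 (X = (5*(6 - 1*(-5)))*0 = (5*(6 + 5))*0 = (5*11)*0 = 55*0 = 0)
C(n, F) = 8*n (C(n, F) = (2*4)*n = 8*n)
L(R) = -25
L(-15)*(-3*C(X, -3)) = -(-75)*8*0 = -(-75)*0 = -25*0 = 0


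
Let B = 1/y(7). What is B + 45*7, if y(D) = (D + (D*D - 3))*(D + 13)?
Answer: 333901/1060 ≈ 315.00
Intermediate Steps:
y(D) = (13 + D)*(-3 + D + D²) (y(D) = (D + (D² - 3))*(13 + D) = (D + (-3 + D²))*(13 + D) = (-3 + D + D²)*(13 + D) = (13 + D)*(-3 + D + D²))
B = 1/1060 (B = 1/(-39 + 7³ + 10*7 + 14*7²) = 1/(-39 + 343 + 70 + 14*49) = 1/(-39 + 343 + 70 + 686) = 1/1060 ≈ 0.00094340)
B + 45*7 = 1/1060 + 45*7 = 1/1060 + 315 = 333901/1060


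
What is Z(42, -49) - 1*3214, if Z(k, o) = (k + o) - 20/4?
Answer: -3226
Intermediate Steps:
Z(k, o) = -5 + k + o (Z(k, o) = (k + o) - 20*1/4 = (k + o) - 5 = -5 + k + o)
Z(42, -49) - 1*3214 = (-5 + 42 - 49) - 1*3214 = -12 - 3214 = -3226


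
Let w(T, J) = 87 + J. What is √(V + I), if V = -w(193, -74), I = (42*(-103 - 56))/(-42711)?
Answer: I*√2603306635/14237 ≈ 3.5838*I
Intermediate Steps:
I = 2226/14237 (I = (42*(-159))*(-1/42711) = -6678*(-1/42711) = 2226/14237 ≈ 0.15635)
V = -13 (V = -(87 - 74) = -1*13 = -13)
√(V + I) = √(-13 + 2226/14237) = √(-182855/14237) = I*√2603306635/14237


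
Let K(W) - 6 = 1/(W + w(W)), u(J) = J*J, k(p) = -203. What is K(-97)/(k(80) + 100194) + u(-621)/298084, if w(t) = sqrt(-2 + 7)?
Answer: 22665059216612/17518310310161 - sqrt(5)/940315364 ≈ 1.2938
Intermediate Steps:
u(J) = J**2
w(t) = sqrt(5)
K(W) = 6 + 1/(W + sqrt(5))
K(-97)/(k(80) + 100194) + u(-621)/298084 = ((1 + 6*(-97) + 6*sqrt(5))/(-97 + sqrt(5)))/(-203 + 100194) + (-621)**2/298084 = ((1 - 582 + 6*sqrt(5))/(-97 + sqrt(5)))/99991 + 385641*(1/298084) = ((-581 + 6*sqrt(5))/(-97 + sqrt(5)))*(1/99991) + 385641/298084 = (-581 + 6*sqrt(5))/(99991*(-97 + sqrt(5))) + 385641/298084 = 385641/298084 + (-581 + 6*sqrt(5))/(99991*(-97 + sqrt(5)))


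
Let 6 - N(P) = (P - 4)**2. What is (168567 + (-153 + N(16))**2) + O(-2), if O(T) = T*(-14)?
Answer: 253276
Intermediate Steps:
O(T) = -14*T
N(P) = 6 - (-4 + P)**2 (N(P) = 6 - (P - 4)**2 = 6 - (-4 + P)**2)
(168567 + (-153 + N(16))**2) + O(-2) = (168567 + (-153 + (6 - (-4 + 16)**2))**2) - 14*(-2) = (168567 + (-153 + (6 - 1*12**2))**2) + 28 = (168567 + (-153 + (6 - 1*144))**2) + 28 = (168567 + (-153 + (6 - 144))**2) + 28 = (168567 + (-153 - 138)**2) + 28 = (168567 + (-291)**2) + 28 = (168567 + 84681) + 28 = 253248 + 28 = 253276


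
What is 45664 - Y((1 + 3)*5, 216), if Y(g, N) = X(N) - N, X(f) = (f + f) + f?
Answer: 45232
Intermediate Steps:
X(f) = 3*f (X(f) = 2*f + f = 3*f)
Y(g, N) = 2*N (Y(g, N) = 3*N - N = 2*N)
45664 - Y((1 + 3)*5, 216) = 45664 - 2*216 = 45664 - 1*432 = 45664 - 432 = 45232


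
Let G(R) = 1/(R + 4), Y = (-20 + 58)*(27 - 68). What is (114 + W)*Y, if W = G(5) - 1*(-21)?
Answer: -1894528/9 ≈ -2.1050e+5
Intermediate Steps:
Y = -1558 (Y = 38*(-41) = -1558)
G(R) = 1/(4 + R)
W = 190/9 (W = 1/(4 + 5) - 1*(-21) = 1/9 + 21 = ⅑ + 21 = 190/9 ≈ 21.111)
(114 + W)*Y = (114 + 190/9)*(-1558) = (1216/9)*(-1558) = -1894528/9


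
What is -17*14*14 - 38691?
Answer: -42023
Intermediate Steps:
-17*14*14 - 38691 = -238*14 - 38691 = -3332 - 38691 = -42023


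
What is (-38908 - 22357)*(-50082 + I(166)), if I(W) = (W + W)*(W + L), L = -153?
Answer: 2803853990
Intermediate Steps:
I(W) = 2*W*(-153 + W) (I(W) = (W + W)*(W - 153) = (2*W)*(-153 + W) = 2*W*(-153 + W))
(-38908 - 22357)*(-50082 + I(166)) = (-38908 - 22357)*(-50082 + 2*166*(-153 + 166)) = -61265*(-50082 + 2*166*13) = -61265*(-50082 + 4316) = -61265*(-45766) = 2803853990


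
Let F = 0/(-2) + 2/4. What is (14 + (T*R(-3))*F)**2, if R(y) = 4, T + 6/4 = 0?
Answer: 121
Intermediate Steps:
T = -3/2 (T = -3/2 + 0 = -3/2 ≈ -1.5000)
F = 1/2 (F = 0*(-1/2) + 2*(1/4) = 0 + 1/2 = 1/2 ≈ 0.50000)
(14 + (T*R(-3))*F)**2 = (14 - 3/2*4*(1/2))**2 = (14 - 6*1/2)**2 = (14 - 3)**2 = 11**2 = 121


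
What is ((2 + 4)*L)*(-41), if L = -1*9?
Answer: 2214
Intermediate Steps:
L = -9
((2 + 4)*L)*(-41) = ((2 + 4)*(-9))*(-41) = (6*(-9))*(-41) = -54*(-41) = 2214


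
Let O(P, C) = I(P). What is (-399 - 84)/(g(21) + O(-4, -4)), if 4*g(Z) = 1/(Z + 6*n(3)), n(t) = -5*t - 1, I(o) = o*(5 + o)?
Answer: 144900/1201 ≈ 120.65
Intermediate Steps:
n(t) = -1 - 5*t
O(P, C) = P*(5 + P)
g(Z) = 1/(4*(-96 + Z)) (g(Z) = 1/(4*(Z + 6*(-1 - 5*3))) = 1/(4*(Z + 6*(-1 - 15))) = 1/(4*(Z + 6*(-16))) = 1/(4*(Z - 96)) = 1/(4*(-96 + Z)))
(-399 - 84)/(g(21) + O(-4, -4)) = (-399 - 84)/(1/(4*(-96 + 21)) - 4*(5 - 4)) = -483/((1/4)/(-75) - 4*1) = -483/((1/4)*(-1/75) - 4) = -483/(-1/300 - 4) = -483/(-1201/300) = -483*(-300/1201) = 144900/1201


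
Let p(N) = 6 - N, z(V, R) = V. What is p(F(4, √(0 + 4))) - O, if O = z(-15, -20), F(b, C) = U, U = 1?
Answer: 20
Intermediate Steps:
F(b, C) = 1
O = -15
p(F(4, √(0 + 4))) - O = (6 - 1*1) - 1*(-15) = (6 - 1) + 15 = 5 + 15 = 20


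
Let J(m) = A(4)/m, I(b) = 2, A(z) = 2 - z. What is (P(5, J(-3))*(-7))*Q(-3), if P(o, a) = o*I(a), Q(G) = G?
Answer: 210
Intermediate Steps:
J(m) = -2/m (J(m) = (2 - 1*4)/m = (2 - 4)/m = -2/m)
P(o, a) = 2*o (P(o, a) = o*2 = 2*o)
(P(5, J(-3))*(-7))*Q(-3) = ((2*5)*(-7))*(-3) = (10*(-7))*(-3) = -70*(-3) = 210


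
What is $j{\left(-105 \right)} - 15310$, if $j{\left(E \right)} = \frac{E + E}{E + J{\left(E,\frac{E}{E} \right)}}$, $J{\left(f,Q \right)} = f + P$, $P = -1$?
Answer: $- \frac{3230200}{211} \approx -15309.0$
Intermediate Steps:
$J{\left(f,Q \right)} = -1 + f$ ($J{\left(f,Q \right)} = f - 1 = -1 + f$)
$j{\left(E \right)} = \frac{2 E}{-1 + 2 E}$ ($j{\left(E \right)} = \frac{E + E}{E + \left(-1 + E\right)} = \frac{2 E}{-1 + 2 E}$)
$j{\left(-105 \right)} - 15310 = 2 \left(-105\right) \frac{1}{-1 + 2 \left(-105\right)} - 15310 = 2 \left(-105\right) \frac{1}{-1 - 210} - 15310 = 2 \left(-105\right) \frac{1}{-211} - 15310 = 2 \left(-105\right) \left(- \frac{1}{211}\right) - 15310 = \frac{210}{211} - 15310 = - \frac{3230200}{211}$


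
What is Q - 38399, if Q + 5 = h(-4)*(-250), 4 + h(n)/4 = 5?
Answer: -39404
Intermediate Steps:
h(n) = 4 (h(n) = -16 + 4*5 = -16 + 20 = 4)
Q = -1005 (Q = -5 + 4*(-250) = -5 - 1000 = -1005)
Q - 38399 = -1005 - 38399 = -39404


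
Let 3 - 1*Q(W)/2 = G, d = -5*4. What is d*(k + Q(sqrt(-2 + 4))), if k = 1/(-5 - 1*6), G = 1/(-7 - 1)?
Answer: -1355/11 ≈ -123.18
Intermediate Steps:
d = -20
G = -1/8 (G = 1/(-8) = -1/8 ≈ -0.12500)
k = -1/11 (k = 1/(-5 - 6) = 1/(-11) = -1/11 ≈ -0.090909)
Q(W) = 25/4 (Q(W) = 6 - 2*(-1/8) = 6 + 1/4 = 25/4)
d*(k + Q(sqrt(-2 + 4))) = -20*(-1/11 + 25/4) = -20*271/44 = -1355/11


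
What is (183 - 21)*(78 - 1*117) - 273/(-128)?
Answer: -808431/128 ≈ -6315.9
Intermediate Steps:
(183 - 21)*(78 - 1*117) - 273/(-128) = 162*(78 - 117) - 273*(-1/128) = 162*(-39) + 273/128 = -6318 + 273/128 = -808431/128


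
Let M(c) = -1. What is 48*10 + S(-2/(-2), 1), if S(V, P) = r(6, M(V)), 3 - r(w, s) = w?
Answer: 477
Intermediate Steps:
r(w, s) = 3 - w
S(V, P) = -3 (S(V, P) = 3 - 1*6 = 3 - 6 = -3)
48*10 + S(-2/(-2), 1) = 48*10 - 3 = 480 - 3 = 477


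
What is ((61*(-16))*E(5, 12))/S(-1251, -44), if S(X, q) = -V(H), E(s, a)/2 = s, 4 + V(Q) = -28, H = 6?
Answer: -305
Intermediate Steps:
V(Q) = -32 (V(Q) = -4 - 28 = -32)
E(s, a) = 2*s
S(X, q) = 32 (S(X, q) = -1*(-32) = 32)
((61*(-16))*E(5, 12))/S(-1251, -44) = ((61*(-16))*(2*5))/32 = -976*10*(1/32) = -9760*1/32 = -305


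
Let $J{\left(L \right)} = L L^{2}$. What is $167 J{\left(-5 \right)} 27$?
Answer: $-563625$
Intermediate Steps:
$J{\left(L \right)} = L^{3}$
$167 J{\left(-5 \right)} 27 = 167 \left(-5\right)^{3} \cdot 27 = 167 \left(-125\right) 27 = \left(-20875\right) 27 = -563625$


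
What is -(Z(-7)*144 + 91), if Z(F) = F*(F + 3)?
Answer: -4123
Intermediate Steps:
Z(F) = F*(3 + F)
-(Z(-7)*144 + 91) = -(-7*(3 - 7)*144 + 91) = -(-7*(-4)*144 + 91) = -(28*144 + 91) = -(4032 + 91) = -1*4123 = -4123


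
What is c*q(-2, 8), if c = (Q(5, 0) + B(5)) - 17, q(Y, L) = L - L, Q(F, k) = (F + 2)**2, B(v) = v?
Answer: 0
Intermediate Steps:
Q(F, k) = (2 + F)**2
q(Y, L) = 0
c = 37 (c = ((2 + 5)**2 + 5) - 17 = (7**2 + 5) - 17 = (49 + 5) - 17 = 54 - 17 = 37)
c*q(-2, 8) = 37*0 = 0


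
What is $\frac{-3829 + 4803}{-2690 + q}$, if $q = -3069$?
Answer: $- \frac{974}{5759} \approx -0.16913$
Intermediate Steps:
$\frac{-3829 + 4803}{-2690 + q} = \frac{-3829 + 4803}{-2690 - 3069} = \frac{974}{-5759} = 974 \left(- \frac{1}{5759}\right) = - \frac{974}{5759}$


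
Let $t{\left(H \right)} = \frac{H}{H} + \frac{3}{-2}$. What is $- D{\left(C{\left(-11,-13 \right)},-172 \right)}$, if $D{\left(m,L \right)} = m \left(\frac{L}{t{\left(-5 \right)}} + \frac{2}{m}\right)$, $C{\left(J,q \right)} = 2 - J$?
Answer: $-4474$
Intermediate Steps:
$t{\left(H \right)} = - \frac{1}{2}$ ($t{\left(H \right)} = 1 + 3 \left(- \frac{1}{2}\right) = 1 - \frac{3}{2} = - \frac{1}{2}$)
$D{\left(m,L \right)} = m \left(- 2 L + \frac{2}{m}\right)$ ($D{\left(m,L \right)} = m \left(\frac{L}{- \frac{1}{2}} + \frac{2}{m}\right) = m \left(L \left(-2\right) + \frac{2}{m}\right) = m \left(- 2 L + \frac{2}{m}\right)$)
$- D{\left(C{\left(-11,-13 \right)},-172 \right)} = - (2 - - 344 \left(2 - -11\right)) = - (2 - - 344 \left(2 + 11\right)) = - (2 - \left(-344\right) 13) = - (2 + 4472) = \left(-1\right) 4474 = -4474$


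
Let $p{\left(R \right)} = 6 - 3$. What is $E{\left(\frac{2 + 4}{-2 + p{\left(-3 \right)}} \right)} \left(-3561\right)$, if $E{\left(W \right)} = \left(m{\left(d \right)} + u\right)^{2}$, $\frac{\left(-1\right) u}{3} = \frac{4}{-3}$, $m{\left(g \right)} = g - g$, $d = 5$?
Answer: $-56976$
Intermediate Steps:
$p{\left(R \right)} = 3$ ($p{\left(R \right)} = 6 - 3 = 3$)
$m{\left(g \right)} = 0$
$u = 4$ ($u = - 3 \frac{4}{-3} = - 3 \cdot 4 \left(- \frac{1}{3}\right) = \left(-3\right) \left(- \frac{4}{3}\right) = 4$)
$E{\left(W \right)} = 16$ ($E{\left(W \right)} = \left(0 + 4\right)^{2} = 4^{2} = 16$)
$E{\left(\frac{2 + 4}{-2 + p{\left(-3 \right)}} \right)} \left(-3561\right) = 16 \left(-3561\right) = -56976$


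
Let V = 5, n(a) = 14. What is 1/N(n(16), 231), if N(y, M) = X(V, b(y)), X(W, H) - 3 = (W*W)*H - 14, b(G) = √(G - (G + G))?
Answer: -11/8871 - 25*I*√14/8871 ≈ -0.00124 - 0.010545*I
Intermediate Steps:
b(G) = √(-G) (b(G) = √(G - 2*G) = √(-G))
X(W, H) = -11 + H*W² (X(W, H) = 3 + ((W*W)*H - 14) = 3 + (W²*H - 14) = 3 + (H*W² - 14) = 3 + (-14 + H*W²) = -11 + H*W²)
N(y, M) = -11 + 25*√(-y) (N(y, M) = -11 + √(-y)*5² = -11 + √(-y)*25 = -11 + 25*√(-y))
1/N(n(16), 231) = 1/(-11 + 25*√(-1*14)) = 1/(-11 + 25*√(-14)) = 1/(-11 + 25*(I*√14)) = 1/(-11 + 25*I*√14)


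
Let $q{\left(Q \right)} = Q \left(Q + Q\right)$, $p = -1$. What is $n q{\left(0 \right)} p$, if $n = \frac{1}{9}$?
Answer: $0$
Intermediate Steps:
$q{\left(Q \right)} = 2 Q^{2}$ ($q{\left(Q \right)} = Q 2 Q = 2 Q^{2}$)
$n = \frac{1}{9} \approx 0.11111$
$n q{\left(0 \right)} p = \frac{2 \cdot 0^{2}}{9} \left(-1\right) = \frac{2 \cdot 0}{9} \left(-1\right) = \frac{1}{9} \cdot 0 \left(-1\right) = 0 \left(-1\right) = 0$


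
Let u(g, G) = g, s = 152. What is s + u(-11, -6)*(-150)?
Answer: 1802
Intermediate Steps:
s + u(-11, -6)*(-150) = 152 - 11*(-150) = 152 + 1650 = 1802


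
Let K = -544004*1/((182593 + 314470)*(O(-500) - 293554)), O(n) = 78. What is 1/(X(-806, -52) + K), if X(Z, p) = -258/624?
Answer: -3792777585688/1568153511517 ≈ -2.4186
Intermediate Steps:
X(Z, p) = -43/104 (X(Z, p) = -258*1/624 = -43/104)
K = 136001/36469015247 (K = -544004*1/((78 - 293554)*(182593 + 314470)) = -544004/(497063*(-293476)) = -544004/(-145876060988) = -544004*(-1/145876060988) = 136001/36469015247 ≈ 3.7292e-6)
1/(X(-806, -52) + K) = 1/(-43/104 + 136001/36469015247) = 1/(-1568153511517/3792777585688) = -3792777585688/1568153511517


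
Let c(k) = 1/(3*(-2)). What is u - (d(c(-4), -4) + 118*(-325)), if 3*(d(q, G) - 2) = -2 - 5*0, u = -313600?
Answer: -825754/3 ≈ -2.7525e+5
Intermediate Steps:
c(k) = -1/6 (c(k) = 1/(-6) = -1/6)
d(q, G) = 4/3 (d(q, G) = 2 + (-2 - 5*0)/3 = 2 + (-2 + 0)/3 = 2 + (1/3)*(-2) = 2 - 2/3 = 4/3)
u - (d(c(-4), -4) + 118*(-325)) = -313600 - (4/3 + 118*(-325)) = -313600 - (4/3 - 38350) = -313600 - 1*(-115046/3) = -313600 + 115046/3 = -825754/3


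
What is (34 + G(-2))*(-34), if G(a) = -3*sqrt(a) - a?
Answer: -1224 + 102*I*sqrt(2) ≈ -1224.0 + 144.25*I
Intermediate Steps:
G(a) = -a - 3*sqrt(a)
(34 + G(-2))*(-34) = (34 + (-1*(-2) - 3*I*sqrt(2)))*(-34) = (34 + (2 - 3*I*sqrt(2)))*(-34) = (36 - 3*I*sqrt(2))*(-34) = -1224 + 102*I*sqrt(2)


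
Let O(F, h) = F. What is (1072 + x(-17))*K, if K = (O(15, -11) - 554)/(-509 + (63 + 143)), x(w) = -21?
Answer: 566489/303 ≈ 1869.6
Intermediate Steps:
K = 539/303 (K = (15 - 554)/(-509 + (63 + 143)) = -539/(-509 + 206) = -539/(-303) = -539*(-1/303) = 539/303 ≈ 1.7789)
(1072 + x(-17))*K = (1072 - 21)*(539/303) = 1051*(539/303) = 566489/303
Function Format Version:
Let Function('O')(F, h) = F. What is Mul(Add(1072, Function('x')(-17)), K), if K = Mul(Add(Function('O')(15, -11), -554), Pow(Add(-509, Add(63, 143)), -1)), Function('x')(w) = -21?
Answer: Rational(566489, 303) ≈ 1869.6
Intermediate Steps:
K = Rational(539, 303) (K = Mul(Add(15, -554), Pow(Add(-509, Add(63, 143)), -1)) = Mul(-539, Pow(Add(-509, 206), -1)) = Mul(-539, Pow(-303, -1)) = Mul(-539, Rational(-1, 303)) = Rational(539, 303) ≈ 1.7789)
Mul(Add(1072, Function('x')(-17)), K) = Mul(Add(1072, -21), Rational(539, 303)) = Mul(1051, Rational(539, 303)) = Rational(566489, 303)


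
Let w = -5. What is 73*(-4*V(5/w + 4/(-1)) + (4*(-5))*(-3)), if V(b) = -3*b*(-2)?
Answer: 13140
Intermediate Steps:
V(b) = 6*b
73*(-4*V(5/w + 4/(-1)) + (4*(-5))*(-3)) = 73*(-24*(5/(-5) + 4/(-1)) + (4*(-5))*(-3)) = 73*(-24*(5*(-⅕) + 4*(-1)) - 20*(-3)) = 73*(-24*(-1 - 4) + 60) = 73*(-24*(-5) + 60) = 73*(-4*(-30) + 60) = 73*(120 + 60) = 73*180 = 13140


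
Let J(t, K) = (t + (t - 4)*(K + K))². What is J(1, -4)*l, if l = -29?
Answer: -18125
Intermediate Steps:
J(t, K) = (t + 2*K*(-4 + t))² (J(t, K) = (t + (-4 + t)*(2*K))² = (t + 2*K*(-4 + t))²)
J(1, -4)*l = (1 - 8*(-4) + 2*(-4)*1)²*(-29) = (1 + 32 - 8)²*(-29) = 25²*(-29) = 625*(-29) = -18125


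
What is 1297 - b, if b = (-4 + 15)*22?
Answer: 1055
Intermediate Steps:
b = 242 (b = 11*22 = 242)
1297 - b = 1297 - 1*242 = 1297 - 242 = 1055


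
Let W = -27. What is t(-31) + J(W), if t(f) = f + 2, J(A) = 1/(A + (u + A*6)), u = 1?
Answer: -5453/188 ≈ -29.005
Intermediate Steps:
J(A) = 1/(1 + 7*A) (J(A) = 1/(A + (1 + A*6)) = 1/(A + (1 + 6*A)) = 1/(1 + 7*A))
t(f) = 2 + f
t(-31) + J(W) = (2 - 31) + 1/(1 + 7*(-27)) = -29 + 1/(1 - 189) = -29 + 1/(-188) = -29 - 1/188 = -5453/188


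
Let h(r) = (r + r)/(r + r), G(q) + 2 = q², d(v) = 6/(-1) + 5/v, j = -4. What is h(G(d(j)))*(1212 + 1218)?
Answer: 2430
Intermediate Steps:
d(v) = -6 + 5/v (d(v) = 6*(-1) + 5/v = -6 + 5/v)
G(q) = -2 + q²
h(r) = 1 (h(r) = (2*r)/((2*r)) = (2*r)*(1/(2*r)) = 1)
h(G(d(j)))*(1212 + 1218) = 1*(1212 + 1218) = 1*2430 = 2430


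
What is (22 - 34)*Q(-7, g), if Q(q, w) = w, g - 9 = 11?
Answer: -240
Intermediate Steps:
g = 20 (g = 9 + 11 = 20)
(22 - 34)*Q(-7, g) = (22 - 34)*20 = -12*20 = -240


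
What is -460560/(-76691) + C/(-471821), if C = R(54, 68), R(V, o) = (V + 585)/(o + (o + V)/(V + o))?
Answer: 4997926899297/832241759153 ≈ 6.0054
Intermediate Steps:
R(V, o) = (585 + V)/(1 + o) (R(V, o) = (585 + V)/(o + (V + o)/(V + o)) = (585 + V)/(o + 1) = (585 + V)/(1 + o))
C = 213/23 (C = (585 + 54)/(1 + 68) = 639/69 = (1/69)*639 = 213/23 ≈ 9.2609)
-460560/(-76691) + C/(-471821) = -460560/(-76691) + (213/23)/(-471821) = -460560*(-1/76691) + (213/23)*(-1/471821) = 460560/76691 - 213/10851883 = 4997926899297/832241759153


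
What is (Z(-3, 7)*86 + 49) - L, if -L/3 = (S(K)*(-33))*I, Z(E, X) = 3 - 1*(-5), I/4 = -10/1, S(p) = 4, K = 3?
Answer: 16577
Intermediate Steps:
I = -40 (I = 4*(-10/1) = 4*(-10*1) = 4*(-10) = -40)
Z(E, X) = 8 (Z(E, X) = 3 + 5 = 8)
L = -15840 (L = -3*4*(-33)*(-40) = -(-396)*(-40) = -3*5280 = -15840)
(Z(-3, 7)*86 + 49) - L = (8*86 + 49) - 1*(-15840) = (688 + 49) + 15840 = 737 + 15840 = 16577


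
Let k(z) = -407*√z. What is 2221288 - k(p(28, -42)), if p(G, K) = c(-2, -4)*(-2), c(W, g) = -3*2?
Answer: 2221288 + 814*√3 ≈ 2.2227e+6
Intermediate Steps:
c(W, g) = -6
p(G, K) = 12 (p(G, K) = -6*(-2) = 12)
2221288 - k(p(28, -42)) = 2221288 - (-407)*√12 = 2221288 - (-407)*2*√3 = 2221288 - (-814)*√3 = 2221288 + 814*√3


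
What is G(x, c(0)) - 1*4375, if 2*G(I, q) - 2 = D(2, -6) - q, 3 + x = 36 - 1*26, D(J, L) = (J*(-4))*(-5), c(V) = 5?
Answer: -8713/2 ≈ -4356.5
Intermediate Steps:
D(J, L) = 20*J (D(J, L) = -4*J*(-5) = 20*J)
x = 7 (x = -3 + (36 - 1*26) = -3 + (36 - 26) = -3 + 10 = 7)
G(I, q) = 21 - q/2 (G(I, q) = 1 + (20*2 - q)/2 = 1 + (40 - q)/2 = 1 + (20 - q/2) = 21 - q/2)
G(x, c(0)) - 1*4375 = (21 - ½*5) - 1*4375 = (21 - 5/2) - 4375 = 37/2 - 4375 = -8713/2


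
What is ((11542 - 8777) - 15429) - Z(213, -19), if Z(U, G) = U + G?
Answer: -12858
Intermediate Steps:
Z(U, G) = G + U
((11542 - 8777) - 15429) - Z(213, -19) = ((11542 - 8777) - 15429) - (-19 + 213) = (2765 - 15429) - 1*194 = -12664 - 194 = -12858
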